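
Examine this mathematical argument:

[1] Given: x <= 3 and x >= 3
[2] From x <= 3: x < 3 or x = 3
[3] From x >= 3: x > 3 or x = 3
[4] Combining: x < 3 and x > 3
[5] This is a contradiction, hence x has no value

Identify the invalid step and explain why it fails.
Step 4: Combining: x < 3 and x > 3

Step 4 incorrectly combines the conditions. From x <= 3 and x >= 3, the intersection is x = 3. The error treats the 'or' cases as 'and' requirements. The correct conclusion is that x = 3 is the unique solution, not that no solution exists.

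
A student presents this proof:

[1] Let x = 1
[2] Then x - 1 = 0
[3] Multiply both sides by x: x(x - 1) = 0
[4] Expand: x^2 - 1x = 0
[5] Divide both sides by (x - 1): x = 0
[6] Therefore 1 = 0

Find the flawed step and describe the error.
Step 5: Divide both sides by (x - 1): x = 0

Step 5 divides both sides by (x - 1). However, since x = 1, we have (x - 1) = 0. Division by zero is undefined, making this step invalid.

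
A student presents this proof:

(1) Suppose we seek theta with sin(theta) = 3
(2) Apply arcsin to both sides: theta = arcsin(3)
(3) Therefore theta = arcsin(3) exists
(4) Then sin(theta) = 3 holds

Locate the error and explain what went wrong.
Step 2: Apply arcsin to both sides: theta = arcsin(3)

Step 2 applies arcsin to 3. However, arcsin(x) is only defined for x in [-1, 1] because sin(theta) can only produce values in that range. Since |3| > 1, arcsin(3) is undefined. There is no angle whose sine equals 3.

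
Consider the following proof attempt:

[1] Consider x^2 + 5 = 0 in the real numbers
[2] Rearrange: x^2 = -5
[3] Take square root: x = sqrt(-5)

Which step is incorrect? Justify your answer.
Step 3: Take square root: x = sqrt(-5)

Step 3 takes the square root of -5, which is negative. In the real number system, the square root of a negative number is undefined. The equation x^2 + 5 = 0 has no real solutions. Square roots of negative numbers only exist in the complex numbers.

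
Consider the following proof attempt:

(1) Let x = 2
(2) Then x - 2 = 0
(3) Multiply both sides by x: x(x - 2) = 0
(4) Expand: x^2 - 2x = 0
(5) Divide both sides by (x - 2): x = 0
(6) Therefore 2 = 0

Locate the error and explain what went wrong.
Step 5: Divide both sides by (x - 2): x = 0

Step 5 divides both sides by (x - 2). However, since x = 2, we have (x - 2) = 0. Division by zero is undefined, making this step invalid.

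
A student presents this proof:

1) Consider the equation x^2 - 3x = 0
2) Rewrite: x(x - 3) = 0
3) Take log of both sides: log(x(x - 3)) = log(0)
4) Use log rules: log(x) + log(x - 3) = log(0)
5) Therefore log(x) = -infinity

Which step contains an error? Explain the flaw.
Step 3: Take log of both sides: log(x(x - 3)) = log(0)

Step 3 takes the logarithm of both sides, resulting in log(0) on the right side. The logarithm is only defined for positive numbers; log(0) is undefined (approaches negative infinity). This operation is invalid.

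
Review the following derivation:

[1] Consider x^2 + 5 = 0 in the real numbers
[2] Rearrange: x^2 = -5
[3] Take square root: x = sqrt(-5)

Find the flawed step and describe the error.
Step 3: Take square root: x = sqrt(-5)

Step 3 takes the square root of -5, which is negative. In the real number system, the square root of a negative number is undefined. The equation x^2 + 5 = 0 has no real solutions. Square roots of negative numbers only exist in the complex numbers.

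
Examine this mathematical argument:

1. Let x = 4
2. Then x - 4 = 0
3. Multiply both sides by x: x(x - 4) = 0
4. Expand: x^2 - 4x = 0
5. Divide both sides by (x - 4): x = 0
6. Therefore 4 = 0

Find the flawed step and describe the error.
Step 5: Divide both sides by (x - 4): x = 0

Step 5 divides both sides by (x - 4). However, since x = 4, we have (x - 4) = 0. Division by zero is undefined, making this step invalid.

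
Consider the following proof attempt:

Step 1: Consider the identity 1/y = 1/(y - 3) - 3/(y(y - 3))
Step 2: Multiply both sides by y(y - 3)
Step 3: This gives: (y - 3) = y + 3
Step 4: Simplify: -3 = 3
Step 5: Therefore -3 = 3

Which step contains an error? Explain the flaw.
Step 3: This gives: (y - 3) = y + 3

Step 3 makes a sign error when clearing denominators. Multiplying -3/(y(y - 3)) by y(y - 3) gives -3, not +3. The correct result is (y - 3) = y - 3, which is trivially true, not (y - 3) = y + 3. (Step 1 is a valid identity: 1/(y - 3) - 3/(y(y - 3)) = (y - 3)/(y(y - 3)) = 1/y.)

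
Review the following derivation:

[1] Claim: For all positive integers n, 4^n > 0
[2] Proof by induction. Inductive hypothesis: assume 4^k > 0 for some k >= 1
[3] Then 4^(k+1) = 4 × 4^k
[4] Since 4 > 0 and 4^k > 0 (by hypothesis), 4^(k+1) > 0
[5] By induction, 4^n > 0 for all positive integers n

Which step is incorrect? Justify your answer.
Step 5: By induction, 4^n > 0 for all positive integers n

Step 5 concludes the proof by induction, but no base case was ever established. A valid induction proof requires: (1) a base case proving 4^1 > 0, and (2) an inductive step showing IF 4^k > 0 THEN 4^(k+1) > 0. Steps 2-4 correctly establish the inductive step, but without the base case the conclusion in step 5 does not follow.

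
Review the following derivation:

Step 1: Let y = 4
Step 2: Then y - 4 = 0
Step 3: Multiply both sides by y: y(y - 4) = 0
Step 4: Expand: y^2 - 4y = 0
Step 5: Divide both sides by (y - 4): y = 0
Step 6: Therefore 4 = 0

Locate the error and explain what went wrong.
Step 5: Divide both sides by (y - 4): y = 0

Step 5 divides both sides by (y - 4). However, since y = 4, we have (y - 4) = 0. Division by zero is undefined, making this step invalid.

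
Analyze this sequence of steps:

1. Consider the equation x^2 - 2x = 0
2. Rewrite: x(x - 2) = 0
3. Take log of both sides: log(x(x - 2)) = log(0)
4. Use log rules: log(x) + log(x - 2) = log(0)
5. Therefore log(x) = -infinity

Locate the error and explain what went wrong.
Step 3: Take log of both sides: log(x(x - 2)) = log(0)

Step 3 takes the logarithm of both sides, resulting in log(0) on the right side. The logarithm is only defined for positive numbers; log(0) is undefined (approaches negative infinity). This operation is invalid.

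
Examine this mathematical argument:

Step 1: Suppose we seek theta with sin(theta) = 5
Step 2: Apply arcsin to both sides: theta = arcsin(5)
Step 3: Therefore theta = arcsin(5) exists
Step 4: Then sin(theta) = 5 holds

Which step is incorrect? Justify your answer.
Step 2: Apply arcsin to both sides: theta = arcsin(5)

Step 2 applies arcsin to 5. However, arcsin(x) is only defined for x in [-1, 1] because sin(theta) can only produce values in that range. Since |5| > 1, arcsin(5) is undefined. There is no angle whose sine equals 5.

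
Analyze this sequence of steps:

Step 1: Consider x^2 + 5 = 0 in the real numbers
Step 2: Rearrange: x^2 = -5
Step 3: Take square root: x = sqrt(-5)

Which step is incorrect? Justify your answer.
Step 3: Take square root: x = sqrt(-5)

Step 3 takes the square root of -5, which is negative. In the real number system, the square root of a negative number is undefined. The equation x^2 + 5 = 0 has no real solutions. Square roots of negative numbers only exist in the complex numbers.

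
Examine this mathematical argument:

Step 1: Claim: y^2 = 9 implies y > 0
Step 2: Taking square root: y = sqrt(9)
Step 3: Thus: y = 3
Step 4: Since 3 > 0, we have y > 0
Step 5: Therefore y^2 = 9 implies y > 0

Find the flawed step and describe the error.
Step 2: Taking square root: y = sqrt(9)

Step 2 takes the square root and assumes the positive root only. The equation y^2 = 9 actually has two solutions: y = 3 and y = -3. The proof silently assumes y > 0 without justification, then uses this assumption to conclude y > 0, which is circular. The counterexample y = -3 shows the claim is false.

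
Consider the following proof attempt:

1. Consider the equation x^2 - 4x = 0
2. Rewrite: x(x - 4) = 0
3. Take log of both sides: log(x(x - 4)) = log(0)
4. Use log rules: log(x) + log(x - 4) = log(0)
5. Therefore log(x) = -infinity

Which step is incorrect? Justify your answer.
Step 3: Take log of both sides: log(x(x - 4)) = log(0)

Step 3 takes the logarithm of both sides, resulting in log(0) on the right side. The logarithm is only defined for positive numbers; log(0) is undefined (approaches negative infinity). This operation is invalid.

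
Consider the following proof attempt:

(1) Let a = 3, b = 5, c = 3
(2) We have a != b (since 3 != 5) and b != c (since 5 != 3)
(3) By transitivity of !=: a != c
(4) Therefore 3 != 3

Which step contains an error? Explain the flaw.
Step 3: By transitivity of !=: a != c

Step 3 incorrectly applies transitivity to the '!=' relation. Transitivity states: if a R b and b R c, then a R c. However, '!=' is not transitive. Counterexample: 3 != 5 and 5 != 3, but 3 = 3 (both equal 3). Transitivity holds for relations like <, <=, =, but not for !=.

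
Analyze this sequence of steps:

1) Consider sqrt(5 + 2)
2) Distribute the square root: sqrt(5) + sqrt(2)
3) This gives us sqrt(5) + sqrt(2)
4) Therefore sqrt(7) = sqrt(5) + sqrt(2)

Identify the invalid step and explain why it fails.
Step 2: Distribute the square root: sqrt(5) + sqrt(2)

Step 2 incorrectly 'distributes' the square root over addition. The square root function does not distribute: sqrt(a + b) ≠ sqrt(a) + sqrt(b). In fact, sqrt(5 + 2) = sqrt(7) ≈ 2.6458, while sqrt(5) + sqrt(2) ≈ 3.6503.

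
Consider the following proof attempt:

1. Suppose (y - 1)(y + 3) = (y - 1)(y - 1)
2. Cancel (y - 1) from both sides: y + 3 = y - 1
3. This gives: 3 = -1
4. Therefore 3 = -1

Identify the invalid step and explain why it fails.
Step 2: Cancel (y - 1) from both sides: y + 3 = y - 1

Step 2 cancels (y - 1) from both sides. This is only valid if (y - 1) ≠ 0, i.e., y ≠ 1. When y = 1, both sides equal zero regardless of the other factors. The correct approach requires considering y = 1 as a separate case.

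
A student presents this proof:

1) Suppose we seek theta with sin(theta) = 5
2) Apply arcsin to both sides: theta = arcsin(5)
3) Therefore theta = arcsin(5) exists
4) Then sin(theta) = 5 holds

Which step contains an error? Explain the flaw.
Step 2: Apply arcsin to both sides: theta = arcsin(5)

Step 2 applies arcsin to 5. However, arcsin(x) is only defined for x in [-1, 1] because sin(theta) can only produce values in that range. Since |5| > 1, arcsin(5) is undefined. There is no angle whose sine equals 5.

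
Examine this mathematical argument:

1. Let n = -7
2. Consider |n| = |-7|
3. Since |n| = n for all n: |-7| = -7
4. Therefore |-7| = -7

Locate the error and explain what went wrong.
Step 3: Since |n| = n for all n: |-7| = -7

Step 3 incorrectly states that |n| = n for all n. The correct definition is |n| = n when n >= 0, and |n| = -n when n < 0. Since -7 < 0, we have |-7| = -(-7) = 7, not -7.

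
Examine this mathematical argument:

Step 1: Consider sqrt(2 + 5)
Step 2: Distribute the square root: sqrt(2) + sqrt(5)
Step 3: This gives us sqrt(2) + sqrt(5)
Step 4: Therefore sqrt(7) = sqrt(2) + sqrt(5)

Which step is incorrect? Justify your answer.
Step 2: Distribute the square root: sqrt(2) + sqrt(5)

Step 2 incorrectly 'distributes' the square root over addition. The square root function does not distribute: sqrt(a + b) ≠ sqrt(a) + sqrt(b). In fact, sqrt(2 + 5) = sqrt(7) ≈ 2.6458, while sqrt(2) + sqrt(5) ≈ 3.6503.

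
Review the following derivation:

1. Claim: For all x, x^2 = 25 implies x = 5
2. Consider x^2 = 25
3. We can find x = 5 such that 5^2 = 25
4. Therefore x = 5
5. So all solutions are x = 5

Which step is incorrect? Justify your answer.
Step 4: Therefore x = 5

Step 4 incorrectly concludes that x = 5 is the only solution. The proof shows that x = 5 is A solution (existence), but does not show it is the ONLY solution (uniqueness). In fact, x = -5 is also a solution since (-5)^2 = 25. Finding one solution doesn't prove there are no others.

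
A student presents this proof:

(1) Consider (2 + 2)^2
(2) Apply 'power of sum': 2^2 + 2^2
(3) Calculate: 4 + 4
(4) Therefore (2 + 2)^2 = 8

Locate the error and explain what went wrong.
Step 2: Apply 'power of sum': 2^2 + 2^2

Step 2 incorrectly applies a non-existent rule '(a+b)^n = a^n + b^n'. This is false in general. The correct expansion uses the binomial theorem. The actual value is (2 + 2)^2 = 4^2 = 16, not 8.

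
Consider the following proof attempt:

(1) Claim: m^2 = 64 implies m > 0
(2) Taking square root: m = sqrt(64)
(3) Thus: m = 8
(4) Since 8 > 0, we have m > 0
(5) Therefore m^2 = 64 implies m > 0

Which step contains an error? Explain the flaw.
Step 2: Taking square root: m = sqrt(64)

Step 2 takes the square root and assumes the positive root only. The equation m^2 = 64 actually has two solutions: m = 8 and m = -8. The proof silently assumes m > 0 without justification, then uses this assumption to conclude m > 0, which is circular. The counterexample m = -8 shows the claim is false.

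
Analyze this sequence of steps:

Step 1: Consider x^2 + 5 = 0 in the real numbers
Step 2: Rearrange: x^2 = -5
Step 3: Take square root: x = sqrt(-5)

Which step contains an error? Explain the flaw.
Step 3: Take square root: x = sqrt(-5)

Step 3 takes the square root of -5, which is negative. In the real number system, the square root of a negative number is undefined. The equation x^2 + 5 = 0 has no real solutions. Square roots of negative numbers only exist in the complex numbers.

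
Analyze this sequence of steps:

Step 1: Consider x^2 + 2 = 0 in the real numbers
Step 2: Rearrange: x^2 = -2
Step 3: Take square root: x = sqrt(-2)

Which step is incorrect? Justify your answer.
Step 3: Take square root: x = sqrt(-2)

Step 3 takes the square root of -2, which is negative. In the real number system, the square root of a negative number is undefined. The equation x^2 + 2 = 0 has no real solutions. Square roots of negative numbers only exist in the complex numbers.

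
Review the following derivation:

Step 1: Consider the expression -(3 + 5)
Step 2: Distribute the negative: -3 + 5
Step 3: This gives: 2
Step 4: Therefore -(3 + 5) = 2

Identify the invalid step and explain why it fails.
Step 2: Distribute the negative: -3 + 5

Step 2 incorrectly distributes the negative sign. The correct distribution is -(3 + 5) = -3 - 5 = -8. The negative must be applied to both terms, not just the first. The error treats -(3 + 5) as -3 + 5, which equals 2 instead of -8.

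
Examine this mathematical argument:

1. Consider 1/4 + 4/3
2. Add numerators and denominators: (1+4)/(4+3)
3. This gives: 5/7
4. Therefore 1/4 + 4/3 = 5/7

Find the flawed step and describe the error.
Step 2: Add numerators and denominators: (1+4)/(4+3)

Step 2 incorrectly adds fractions by separately adding numerators and denominators. This is wrong. The correct method requires a common denominator: 1/4 + 4/3 = (1×3 + 4×4)/(4×3) = 19/12 = 19/12. The method used gives 5/7, which is different.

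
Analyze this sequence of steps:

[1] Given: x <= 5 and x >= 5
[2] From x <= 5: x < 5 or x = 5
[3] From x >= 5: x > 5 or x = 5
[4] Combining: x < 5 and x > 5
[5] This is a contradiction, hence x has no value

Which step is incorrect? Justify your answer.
Step 4: Combining: x < 5 and x > 5

Step 4 incorrectly combines the conditions. From x <= 5 and x >= 5, the intersection is x = 5. The error treats the 'or' cases as 'and' requirements. The correct conclusion is that x = 5 is the unique solution, not that no solution exists.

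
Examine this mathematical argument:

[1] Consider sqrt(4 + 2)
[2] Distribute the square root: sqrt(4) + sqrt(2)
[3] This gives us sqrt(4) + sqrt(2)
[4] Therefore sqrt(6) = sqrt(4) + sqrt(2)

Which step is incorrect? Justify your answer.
Step 2: Distribute the square root: sqrt(4) + sqrt(2)

Step 2 incorrectly 'distributes' the square root over addition. The square root function does not distribute: sqrt(a + b) ≠ sqrt(a) + sqrt(b). In fact, sqrt(4 + 2) = sqrt(6) ≈ 2.4495, while sqrt(4) + sqrt(2) ≈ 3.4142.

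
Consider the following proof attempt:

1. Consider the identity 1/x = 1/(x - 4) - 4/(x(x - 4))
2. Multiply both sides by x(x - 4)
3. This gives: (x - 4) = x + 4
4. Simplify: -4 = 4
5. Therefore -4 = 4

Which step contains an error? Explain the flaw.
Step 3: This gives: (x - 4) = x + 4

Step 3 makes a sign error when clearing denominators. Multiplying -4/(x(x - 4)) by x(x - 4) gives -4, not +4. The correct result is (x - 4) = x - 4, which is trivially true, not (x - 4) = x + 4. (Step 1 is a valid identity: 1/(x - 4) - 4/(x(x - 4)) = (x - 4)/(x(x - 4)) = 1/x.)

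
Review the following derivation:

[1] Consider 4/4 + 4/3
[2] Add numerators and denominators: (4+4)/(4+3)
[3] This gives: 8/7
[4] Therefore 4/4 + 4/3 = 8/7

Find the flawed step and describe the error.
Step 2: Add numerators and denominators: (4+4)/(4+3)

Step 2 incorrectly adds fractions by separately adding numerators and denominators. This is wrong. The correct method requires a common denominator: 4/4 + 4/3 = (4×3 + 4×4)/(4×3) = 28/12 = 7/3. The method used gives 8/7, which is different.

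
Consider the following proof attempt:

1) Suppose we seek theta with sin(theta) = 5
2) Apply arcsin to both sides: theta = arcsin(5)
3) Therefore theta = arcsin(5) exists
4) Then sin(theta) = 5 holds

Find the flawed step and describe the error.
Step 2: Apply arcsin to both sides: theta = arcsin(5)

Step 2 applies arcsin to 5. However, arcsin(x) is only defined for x in [-1, 1] because sin(theta) can only produce values in that range. Since |5| > 1, arcsin(5) is undefined. There is no angle whose sine equals 5.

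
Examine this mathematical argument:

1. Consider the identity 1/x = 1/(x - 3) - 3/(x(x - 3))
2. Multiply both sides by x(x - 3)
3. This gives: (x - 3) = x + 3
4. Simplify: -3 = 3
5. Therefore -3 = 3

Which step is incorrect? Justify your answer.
Step 3: This gives: (x - 3) = x + 3

Step 3 makes a sign error when clearing denominators. Multiplying -3/(x(x - 3)) by x(x - 3) gives -3, not +3. The correct result is (x - 3) = x - 3, which is trivially true, not (x - 3) = x + 3. (Step 1 is a valid identity: 1/(x - 3) - 3/(x(x - 3)) = (x - 3)/(x(x - 3)) = 1/x.)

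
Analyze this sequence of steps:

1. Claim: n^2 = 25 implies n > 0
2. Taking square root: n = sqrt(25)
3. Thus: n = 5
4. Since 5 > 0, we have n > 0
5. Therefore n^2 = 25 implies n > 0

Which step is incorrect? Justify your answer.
Step 2: Taking square root: n = sqrt(25)

Step 2 takes the square root and assumes the positive root only. The equation n^2 = 25 actually has two solutions: n = 5 and n = -5. The proof silently assumes n > 0 without justification, then uses this assumption to conclude n > 0, which is circular. The counterexample n = -5 shows the claim is false.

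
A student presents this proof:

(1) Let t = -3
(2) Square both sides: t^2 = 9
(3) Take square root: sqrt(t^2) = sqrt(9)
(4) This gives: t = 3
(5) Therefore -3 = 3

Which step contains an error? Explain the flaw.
Step 4: This gives: t = 3

Step 4 incorrectly states that sqrt(t^2) = t. The correct identity is sqrt(t^2) = |t|. Since t = -3 < 0, we have sqrt(t^2) = |-3| = 3, not t = -3.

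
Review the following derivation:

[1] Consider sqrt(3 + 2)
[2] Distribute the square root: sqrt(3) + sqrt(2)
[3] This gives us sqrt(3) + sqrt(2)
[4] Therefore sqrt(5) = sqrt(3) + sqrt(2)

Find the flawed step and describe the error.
Step 2: Distribute the square root: sqrt(3) + sqrt(2)

Step 2 incorrectly 'distributes' the square root over addition. The square root function does not distribute: sqrt(a + b) ≠ sqrt(a) + sqrt(b). In fact, sqrt(3 + 2) = sqrt(5) ≈ 2.2361, while sqrt(3) + sqrt(2) ≈ 3.1463.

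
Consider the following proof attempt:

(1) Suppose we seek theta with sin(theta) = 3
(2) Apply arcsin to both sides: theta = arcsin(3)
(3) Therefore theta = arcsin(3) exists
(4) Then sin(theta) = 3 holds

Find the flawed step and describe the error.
Step 2: Apply arcsin to both sides: theta = arcsin(3)

Step 2 applies arcsin to 3. However, arcsin(x) is only defined for x in [-1, 1] because sin(theta) can only produce values in that range. Since |3| > 1, arcsin(3) is undefined. There is no angle whose sine equals 3.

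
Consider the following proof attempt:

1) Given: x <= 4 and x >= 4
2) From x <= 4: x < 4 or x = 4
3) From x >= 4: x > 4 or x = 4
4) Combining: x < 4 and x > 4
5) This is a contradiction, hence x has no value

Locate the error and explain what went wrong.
Step 4: Combining: x < 4 and x > 4

Step 4 incorrectly combines the conditions. From x <= 4 and x >= 4, the intersection is x = 4. The error treats the 'or' cases as 'and' requirements. The correct conclusion is that x = 4 is the unique solution, not that no solution exists.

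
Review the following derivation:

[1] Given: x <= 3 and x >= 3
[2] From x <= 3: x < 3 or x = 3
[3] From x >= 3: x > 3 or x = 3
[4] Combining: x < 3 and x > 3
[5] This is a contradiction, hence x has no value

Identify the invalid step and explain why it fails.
Step 4: Combining: x < 3 and x > 3

Step 4 incorrectly combines the conditions. From x <= 3 and x >= 3, the intersection is x = 3. The error treats the 'or' cases as 'and' requirements. The correct conclusion is that x = 3 is the unique solution, not that no solution exists.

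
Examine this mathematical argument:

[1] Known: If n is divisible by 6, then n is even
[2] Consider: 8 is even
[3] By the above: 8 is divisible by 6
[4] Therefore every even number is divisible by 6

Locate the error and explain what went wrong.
Step 3: By the above: 8 is divisible by 6

Step 3 commits the fallacy of affirming the consequent. The known fact 'divisible by 6 → even' does NOT imply 'even → divisible by 6'. That would be the converse, which is false. For example, 8 is even but 8 ÷ 6 = 1.33, which is not an integer.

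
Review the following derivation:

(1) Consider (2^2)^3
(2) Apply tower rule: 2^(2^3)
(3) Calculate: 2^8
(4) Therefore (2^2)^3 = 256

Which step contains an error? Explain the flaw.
Step 2: Apply tower rule: 2^(2^3)

Step 2 incorrectly states that (a^b)^c = a^(b^c). The correct rule is (a^b)^c = a^(b×c). The actual value is (2^2)^3 = 2^6 = 64, not 2^8 = 256.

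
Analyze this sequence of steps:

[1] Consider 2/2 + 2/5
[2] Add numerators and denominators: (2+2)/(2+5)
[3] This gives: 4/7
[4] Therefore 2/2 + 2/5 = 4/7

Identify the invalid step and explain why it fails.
Step 2: Add numerators and denominators: (2+2)/(2+5)

Step 2 incorrectly adds fractions by separately adding numerators and denominators. This is wrong. The correct method requires a common denominator: 2/2 + 2/5 = (2×5 + 2×2)/(2×5) = 14/10 = 7/5. The method used gives 4/7, which is different.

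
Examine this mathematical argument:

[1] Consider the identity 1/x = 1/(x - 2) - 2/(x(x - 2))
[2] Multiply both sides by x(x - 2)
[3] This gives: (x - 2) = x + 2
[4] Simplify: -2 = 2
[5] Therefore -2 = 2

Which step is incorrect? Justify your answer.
Step 3: This gives: (x - 2) = x + 2

Step 3 makes a sign error when clearing denominators. Multiplying -2/(x(x - 2)) by x(x - 2) gives -2, not +2. The correct result is (x - 2) = x - 2, which is trivially true, not (x - 2) = x + 2. (Step 1 is a valid identity: 1/(x - 2) - 2/(x(x - 2)) = (x - 2)/(x(x - 2)) = 1/x.)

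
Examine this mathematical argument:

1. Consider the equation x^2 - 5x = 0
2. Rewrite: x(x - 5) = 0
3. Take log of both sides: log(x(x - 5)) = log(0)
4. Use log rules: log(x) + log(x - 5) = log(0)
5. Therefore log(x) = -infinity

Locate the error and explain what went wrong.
Step 3: Take log of both sides: log(x(x - 5)) = log(0)

Step 3 takes the logarithm of both sides, resulting in log(0) on the right side. The logarithm is only defined for positive numbers; log(0) is undefined (approaches negative infinity). This operation is invalid.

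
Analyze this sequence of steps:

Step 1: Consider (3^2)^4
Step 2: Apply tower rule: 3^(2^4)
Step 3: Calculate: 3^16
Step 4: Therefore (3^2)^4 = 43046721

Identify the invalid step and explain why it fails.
Step 2: Apply tower rule: 3^(2^4)

Step 2 incorrectly states that (a^b)^c = a^(b^c). The correct rule is (a^b)^c = a^(b×c). The actual value is (3^2)^4 = 3^8 = 6561, not 3^16 = 43046721.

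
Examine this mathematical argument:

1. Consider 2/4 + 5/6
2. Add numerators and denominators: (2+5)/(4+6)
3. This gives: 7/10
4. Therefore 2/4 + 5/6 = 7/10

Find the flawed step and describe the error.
Step 2: Add numerators and denominators: (2+5)/(4+6)

Step 2 incorrectly adds fractions by separately adding numerators and denominators. This is wrong. The correct method requires a common denominator: 2/4 + 5/6 = (2×6 + 5×4)/(4×6) = 32/24 = 4/3. The method used gives 7/10, which is different.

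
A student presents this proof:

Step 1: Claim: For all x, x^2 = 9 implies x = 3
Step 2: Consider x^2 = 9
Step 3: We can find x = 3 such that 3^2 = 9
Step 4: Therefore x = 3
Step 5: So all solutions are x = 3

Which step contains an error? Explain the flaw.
Step 4: Therefore x = 3

Step 4 incorrectly concludes that x = 3 is the only solution. The proof shows that x = 3 is A solution (existence), but does not show it is the ONLY solution (uniqueness). In fact, x = -3 is also a solution since (-3)^2 = 9. Finding one solution doesn't prove there are no others.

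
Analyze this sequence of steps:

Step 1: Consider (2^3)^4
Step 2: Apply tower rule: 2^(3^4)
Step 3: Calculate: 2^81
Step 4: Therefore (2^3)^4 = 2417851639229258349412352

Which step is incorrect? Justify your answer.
Step 2: Apply tower rule: 2^(3^4)

Step 2 incorrectly states that (a^b)^c = a^(b^c). The correct rule is (a^b)^c = a^(b×c). The actual value is (2^3)^4 = 2^12 = 4096, not 2^81 = 2417851639229258349412352.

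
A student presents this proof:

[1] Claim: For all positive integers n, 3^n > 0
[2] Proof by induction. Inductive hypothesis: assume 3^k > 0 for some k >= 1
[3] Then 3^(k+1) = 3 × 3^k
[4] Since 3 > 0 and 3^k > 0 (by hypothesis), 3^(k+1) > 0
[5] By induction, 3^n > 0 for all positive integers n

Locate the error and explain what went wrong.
Step 5: By induction, 3^n > 0 for all positive integers n

Step 5 concludes the proof by induction, but no base case was ever established. A valid induction proof requires: (1) a base case proving 3^1 > 0, and (2) an inductive step showing IF 3^k > 0 THEN 3^(k+1) > 0. Steps 2-4 correctly establish the inductive step, but without the base case the conclusion in step 5 does not follow.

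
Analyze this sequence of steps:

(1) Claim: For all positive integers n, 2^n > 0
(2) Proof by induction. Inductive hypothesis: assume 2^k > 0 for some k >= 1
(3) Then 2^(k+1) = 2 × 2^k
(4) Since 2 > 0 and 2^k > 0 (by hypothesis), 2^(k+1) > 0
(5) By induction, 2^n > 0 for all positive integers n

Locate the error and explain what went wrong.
Step 5: By induction, 2^n > 0 for all positive integers n

Step 5 concludes the proof by induction, but no base case was ever established. A valid induction proof requires: (1) a base case proving 2^1 > 0, and (2) an inductive step showing IF 2^k > 0 THEN 2^(k+1) > 0. Steps 2-4 correctly establish the inductive step, but without the base case the conclusion in step 5 does not follow.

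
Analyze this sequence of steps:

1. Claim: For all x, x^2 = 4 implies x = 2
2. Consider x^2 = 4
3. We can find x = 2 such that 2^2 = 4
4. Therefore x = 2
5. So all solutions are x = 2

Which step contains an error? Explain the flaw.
Step 4: Therefore x = 2

Step 4 incorrectly concludes that x = 2 is the only solution. The proof shows that x = 2 is A solution (existence), but does not show it is the ONLY solution (uniqueness). In fact, x = -2 is also a solution since (-2)^2 = 4. Finding one solution doesn't prove there are no others.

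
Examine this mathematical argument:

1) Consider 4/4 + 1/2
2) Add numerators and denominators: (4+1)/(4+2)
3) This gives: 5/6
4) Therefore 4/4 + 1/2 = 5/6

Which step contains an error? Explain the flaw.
Step 2: Add numerators and denominators: (4+1)/(4+2)

Step 2 incorrectly adds fractions by separately adding numerators and denominators. This is wrong. The correct method requires a common denominator: 4/4 + 1/2 = (4×2 + 1×4)/(4×2) = 12/8 = 3/2. The method used gives 5/6, which is different.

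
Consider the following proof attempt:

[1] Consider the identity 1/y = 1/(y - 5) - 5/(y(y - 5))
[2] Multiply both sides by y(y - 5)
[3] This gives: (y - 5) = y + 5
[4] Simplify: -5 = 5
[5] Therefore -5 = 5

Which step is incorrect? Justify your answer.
Step 3: This gives: (y - 5) = y + 5

Step 3 makes a sign error when clearing denominators. Multiplying -5/(y(y - 5)) by y(y - 5) gives -5, not +5. The correct result is (y - 5) = y - 5, which is trivially true, not (y - 5) = y + 5. (Step 1 is a valid identity: 1/(y - 5) - 5/(y(y - 5)) = (y - 5)/(y(y - 5)) = 1/y.)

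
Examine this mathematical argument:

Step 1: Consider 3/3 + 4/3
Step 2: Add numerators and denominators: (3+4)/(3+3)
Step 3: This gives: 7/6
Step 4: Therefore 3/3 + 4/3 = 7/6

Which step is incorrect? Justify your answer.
Step 2: Add numerators and denominators: (3+4)/(3+3)

Step 2 incorrectly adds fractions by separately adding numerators and denominators. This is wrong. The correct method requires a common denominator: 3/3 + 4/3 = (3×3 + 4×3)/(3×3) = 21/9 = 7/3. The method used gives 7/6, which is different.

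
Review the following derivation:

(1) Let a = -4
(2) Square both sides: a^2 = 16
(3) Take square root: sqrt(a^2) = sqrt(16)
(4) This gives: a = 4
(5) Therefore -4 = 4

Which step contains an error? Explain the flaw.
Step 4: This gives: a = 4

Step 4 incorrectly states that sqrt(a^2) = a. The correct identity is sqrt(a^2) = |a|. Since a = -4 < 0, we have sqrt(a^2) = |-4| = 4, not a = -4.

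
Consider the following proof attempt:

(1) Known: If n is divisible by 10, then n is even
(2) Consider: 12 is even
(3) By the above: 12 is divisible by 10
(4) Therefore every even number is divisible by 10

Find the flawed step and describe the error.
Step 3: By the above: 12 is divisible by 10

Step 3 commits the fallacy of affirming the consequent. The known fact 'divisible by 10 → even' does NOT imply 'even → divisible by 10'. That would be the converse, which is false. For example, 12 is even but 12 ÷ 10 = 1.20, which is not an integer.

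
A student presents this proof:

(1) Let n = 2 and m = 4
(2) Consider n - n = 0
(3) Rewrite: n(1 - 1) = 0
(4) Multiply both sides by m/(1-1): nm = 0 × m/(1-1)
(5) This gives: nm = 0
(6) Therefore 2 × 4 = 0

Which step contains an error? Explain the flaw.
Step 4: Multiply both sides by m/(1-1): nm = 0 × m/(1-1)

Step 4 multiplies both sides by m/(1-1). However, 1-1 = 0, so this is multiplication by m/0, which is undefined. We cannot multiply by an undefined expression.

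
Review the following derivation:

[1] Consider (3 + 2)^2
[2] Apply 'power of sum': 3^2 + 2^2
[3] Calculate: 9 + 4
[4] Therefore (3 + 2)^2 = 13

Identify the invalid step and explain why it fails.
Step 2: Apply 'power of sum': 3^2 + 2^2

Step 2 incorrectly applies a non-existent rule '(a+b)^n = a^n + b^n'. This is false in general. The correct expansion uses the binomial theorem. The actual value is (3 + 2)^2 = 5^2 = 25, not 13.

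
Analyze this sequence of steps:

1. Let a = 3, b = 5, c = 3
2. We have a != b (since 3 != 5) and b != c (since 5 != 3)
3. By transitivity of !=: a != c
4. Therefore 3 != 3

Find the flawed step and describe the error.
Step 3: By transitivity of !=: a != c

Step 3 incorrectly applies transitivity to the '!=' relation. Transitivity states: if a R b and b R c, then a R c. However, '!=' is not transitive. Counterexample: 3 != 5 and 5 != 3, but 3 = 3 (both equal 3). Transitivity holds for relations like <, <=, =, but not for !=.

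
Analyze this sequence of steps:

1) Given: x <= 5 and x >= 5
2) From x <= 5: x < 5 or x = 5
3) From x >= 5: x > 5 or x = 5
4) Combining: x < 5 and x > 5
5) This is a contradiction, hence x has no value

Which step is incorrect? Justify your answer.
Step 4: Combining: x < 5 and x > 5

Step 4 incorrectly combines the conditions. From x <= 5 and x >= 5, the intersection is x = 5. The error treats the 'or' cases as 'and' requirements. The correct conclusion is that x = 5 is the unique solution, not that no solution exists.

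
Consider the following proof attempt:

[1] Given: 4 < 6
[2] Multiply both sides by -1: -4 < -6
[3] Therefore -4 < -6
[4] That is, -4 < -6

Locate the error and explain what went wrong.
Step 2: Multiply both sides by -1: -4 < -6

Step 2 multiplies both sides by -1 but fails to reverse the inequality sign. When multiplying (or dividing) an inequality by a negative number, the direction must be reversed. Since 4 < 6, we should get -4 > -6, i.e., -4 > -6.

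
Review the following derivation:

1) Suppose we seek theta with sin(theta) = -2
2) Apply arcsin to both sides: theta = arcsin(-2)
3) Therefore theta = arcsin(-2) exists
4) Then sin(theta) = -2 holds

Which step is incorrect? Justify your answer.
Step 2: Apply arcsin to both sides: theta = arcsin(-2)

Step 2 applies arcsin to -2. However, arcsin(x) is only defined for x in [-1, 1] because sin(theta) can only produce values in that range. Since |-2| > 1, arcsin(-2) is undefined. There is no angle whose sine equals -2.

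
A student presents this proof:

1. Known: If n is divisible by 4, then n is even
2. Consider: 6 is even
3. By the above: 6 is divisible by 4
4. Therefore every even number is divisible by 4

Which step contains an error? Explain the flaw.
Step 3: By the above: 6 is divisible by 4

Step 3 commits the fallacy of affirming the consequent. The known fact 'divisible by 4 → even' does NOT imply 'even → divisible by 4'. That would be the converse, which is false. For example, 6 is even but 6 ÷ 4 = 1.50, which is not an integer.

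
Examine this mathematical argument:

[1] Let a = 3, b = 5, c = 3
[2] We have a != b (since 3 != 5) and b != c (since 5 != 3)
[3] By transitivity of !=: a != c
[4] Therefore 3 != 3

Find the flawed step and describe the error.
Step 3: By transitivity of !=: a != c

Step 3 incorrectly applies transitivity to the '!=' relation. Transitivity states: if a R b and b R c, then a R c. However, '!=' is not transitive. Counterexample: 3 != 5 and 5 != 3, but 3 = 3 (both equal 3). Transitivity holds for relations like <, <=, =, but not for !=.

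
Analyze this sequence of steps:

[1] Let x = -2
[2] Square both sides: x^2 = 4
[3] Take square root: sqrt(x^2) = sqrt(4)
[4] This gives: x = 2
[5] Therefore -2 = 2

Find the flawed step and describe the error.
Step 4: This gives: x = 2

Step 4 incorrectly states that sqrt(x^2) = x. The correct identity is sqrt(x^2) = |x|. Since x = -2 < 0, we have sqrt(x^2) = |-2| = 2, not x = -2.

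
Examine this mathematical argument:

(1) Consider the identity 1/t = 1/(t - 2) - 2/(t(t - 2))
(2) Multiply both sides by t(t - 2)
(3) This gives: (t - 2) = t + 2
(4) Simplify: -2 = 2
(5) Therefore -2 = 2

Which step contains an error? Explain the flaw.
Step 3: This gives: (t - 2) = t + 2

Step 3 makes a sign error when clearing denominators. Multiplying -2/(t(t - 2)) by t(t - 2) gives -2, not +2. The correct result is (t - 2) = t - 2, which is trivially true, not (t - 2) = t + 2. (Step 1 is a valid identity: 1/(t - 2) - 2/(t(t - 2)) = (t - 2)/(t(t - 2)) = 1/t.)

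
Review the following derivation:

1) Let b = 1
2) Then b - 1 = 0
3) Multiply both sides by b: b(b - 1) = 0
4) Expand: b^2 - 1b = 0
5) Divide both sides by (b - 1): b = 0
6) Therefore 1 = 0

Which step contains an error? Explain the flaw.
Step 5: Divide both sides by (b - 1): b = 0

Step 5 divides both sides by (b - 1). However, since b = 1, we have (b - 1) = 0. Division by zero is undefined, making this step invalid.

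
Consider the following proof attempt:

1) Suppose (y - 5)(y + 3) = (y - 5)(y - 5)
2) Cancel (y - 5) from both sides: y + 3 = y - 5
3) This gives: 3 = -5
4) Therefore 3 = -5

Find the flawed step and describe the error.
Step 2: Cancel (y - 5) from both sides: y + 3 = y - 5

Step 2 cancels (y - 5) from both sides. This is only valid if (y - 5) ≠ 0, i.e., y ≠ 5. When y = 5, both sides equal zero regardless of the other factors. The correct approach requires considering y = 5 as a separate case.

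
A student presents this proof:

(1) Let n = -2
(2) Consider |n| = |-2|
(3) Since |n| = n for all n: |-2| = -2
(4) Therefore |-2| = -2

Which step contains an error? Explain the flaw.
Step 3: Since |n| = n for all n: |-2| = -2

Step 3 incorrectly states that |n| = n for all n. The correct definition is |n| = n when n >= 0, and |n| = -n when n < 0. Since -2 < 0, we have |-2| = -(-2) = 2, not -2.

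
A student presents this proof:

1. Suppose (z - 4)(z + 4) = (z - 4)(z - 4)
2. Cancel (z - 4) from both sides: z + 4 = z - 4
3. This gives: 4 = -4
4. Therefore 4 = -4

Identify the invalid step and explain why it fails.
Step 2: Cancel (z - 4) from both sides: z + 4 = z - 4

Step 2 cancels (z - 4) from both sides. This is only valid if (z - 4) ≠ 0, i.e., z ≠ 4. When z = 4, both sides equal zero regardless of the other factors. The correct approach requires considering z = 4 as a separate case.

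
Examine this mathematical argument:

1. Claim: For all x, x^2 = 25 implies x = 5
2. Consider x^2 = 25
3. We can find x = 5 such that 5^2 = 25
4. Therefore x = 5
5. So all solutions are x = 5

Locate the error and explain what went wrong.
Step 4: Therefore x = 5

Step 4 incorrectly concludes that x = 5 is the only solution. The proof shows that x = 5 is A solution (existence), but does not show it is the ONLY solution (uniqueness). In fact, x = -5 is also a solution since (-5)^2 = 25. Finding one solution doesn't prove there are no others.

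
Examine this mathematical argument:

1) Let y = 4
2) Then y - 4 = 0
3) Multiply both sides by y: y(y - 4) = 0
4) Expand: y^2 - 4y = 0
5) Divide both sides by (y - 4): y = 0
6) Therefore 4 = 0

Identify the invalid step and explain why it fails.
Step 5: Divide both sides by (y - 4): y = 0

Step 5 divides both sides by (y - 4). However, since y = 4, we have (y - 4) = 0. Division by zero is undefined, making this step invalid.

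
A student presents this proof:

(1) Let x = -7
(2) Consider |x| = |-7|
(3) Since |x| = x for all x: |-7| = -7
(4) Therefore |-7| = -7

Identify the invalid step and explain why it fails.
Step 3: Since |x| = x for all x: |-7| = -7

Step 3 incorrectly states that |x| = x for all x. The correct definition is |x| = x when x >= 0, and |x| = -x when x < 0. Since -7 < 0, we have |-7| = -(-7) = 7, not -7.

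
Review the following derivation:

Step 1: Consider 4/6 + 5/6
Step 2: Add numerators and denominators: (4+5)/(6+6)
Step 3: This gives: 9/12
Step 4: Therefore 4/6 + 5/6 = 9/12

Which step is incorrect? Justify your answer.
Step 2: Add numerators and denominators: (4+5)/(6+6)

Step 2 incorrectly adds fractions by separately adding numerators and denominators. This is wrong. The correct method requires a common denominator: 4/6 + 5/6 = (4×6 + 5×6)/(6×6) = 54/36 = 3/2. The method used gives 9/12, which is different.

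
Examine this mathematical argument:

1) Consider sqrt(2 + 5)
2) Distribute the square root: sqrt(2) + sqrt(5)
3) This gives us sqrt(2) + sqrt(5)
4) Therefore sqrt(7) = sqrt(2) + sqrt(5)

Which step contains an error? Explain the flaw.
Step 2: Distribute the square root: sqrt(2) + sqrt(5)

Step 2 incorrectly 'distributes' the square root over addition. The square root function does not distribute: sqrt(a + b) ≠ sqrt(a) + sqrt(b). In fact, sqrt(2 + 5) = sqrt(7) ≈ 2.6458, while sqrt(2) + sqrt(5) ≈ 3.6503.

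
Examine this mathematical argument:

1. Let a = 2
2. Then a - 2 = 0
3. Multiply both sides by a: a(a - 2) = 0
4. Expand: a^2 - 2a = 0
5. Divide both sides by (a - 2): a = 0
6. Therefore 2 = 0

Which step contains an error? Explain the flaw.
Step 5: Divide both sides by (a - 2): a = 0

Step 5 divides both sides by (a - 2). However, since a = 2, we have (a - 2) = 0. Division by zero is undefined, making this step invalid.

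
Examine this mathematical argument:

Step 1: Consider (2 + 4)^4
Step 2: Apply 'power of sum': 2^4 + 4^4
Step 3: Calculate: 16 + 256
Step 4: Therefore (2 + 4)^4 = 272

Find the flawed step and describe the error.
Step 2: Apply 'power of sum': 2^4 + 4^4

Step 2 incorrectly applies a non-existent rule '(a+b)^n = a^n + b^n'. This is false in general. The correct expansion uses the binomial theorem. The actual value is (2 + 4)^4 = 6^4 = 1296, not 272.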